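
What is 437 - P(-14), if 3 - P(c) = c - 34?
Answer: 386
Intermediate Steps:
P(c) = 37 - c (P(c) = 3 - (c - 34) = 3 - (-34 + c) = 3 + (34 - c) = 37 - c)
437 - P(-14) = 437 - (37 - 1*(-14)) = 437 - (37 + 14) = 437 - 1*51 = 437 - 51 = 386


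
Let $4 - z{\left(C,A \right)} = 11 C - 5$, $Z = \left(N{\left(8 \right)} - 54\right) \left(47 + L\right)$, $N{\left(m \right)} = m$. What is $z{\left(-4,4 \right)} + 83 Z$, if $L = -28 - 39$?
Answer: $76413$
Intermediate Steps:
$L = -67$
$Z = 920$ ($Z = \left(8 - 54\right) \left(47 - 67\right) = \left(-46\right) \left(-20\right) = 920$)
$z{\left(C,A \right)} = 9 - 11 C$ ($z{\left(C,A \right)} = 4 - \left(11 C - 5\right) = 4 - \left(-5 + 11 C\right) = 9 - 11 C$)
$z{\left(-4,4 \right)} + 83 Z = \left(9 - -44\right) + 83 \cdot 920 = \left(9 + 44\right) + 76360 = 53 + 76360 = 76413$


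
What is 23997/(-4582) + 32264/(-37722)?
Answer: -526524241/86421102 ≈ -6.0925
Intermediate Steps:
23997/(-4582) + 32264/(-37722) = 23997*(-1/4582) + 32264*(-1/37722) = -23997/4582 - 16132/18861 = -526524241/86421102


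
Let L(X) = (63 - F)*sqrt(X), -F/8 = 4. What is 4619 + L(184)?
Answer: 4619 + 190*sqrt(46) ≈ 5907.6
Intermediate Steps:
F = -32 (F = -8*4 = -32)
L(X) = 95*sqrt(X) (L(X) = (63 - 1*(-32))*sqrt(X) = (63 + 32)*sqrt(X) = 95*sqrt(X))
4619 + L(184) = 4619 + 95*sqrt(184) = 4619 + 95*(2*sqrt(46)) = 4619 + 190*sqrt(46)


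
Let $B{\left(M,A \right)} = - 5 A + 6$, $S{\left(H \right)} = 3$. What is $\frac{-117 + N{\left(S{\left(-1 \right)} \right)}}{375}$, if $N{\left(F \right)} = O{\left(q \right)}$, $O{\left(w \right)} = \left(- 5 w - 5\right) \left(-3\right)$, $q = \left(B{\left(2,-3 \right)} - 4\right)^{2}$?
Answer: $\frac{1411}{125} \approx 11.288$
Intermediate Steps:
$B{\left(M,A \right)} = 6 - 5 A$
$q = 289$ ($q = \left(\left(6 - -15\right) - 4\right)^{2} = \left(\left(6 + 15\right) - 4\right)^{2} = \left(21 - 4\right)^{2} = 17^{2} = 289$)
$O{\left(w \right)} = 15 + 15 w$ ($O{\left(w \right)} = \left(-5 - 5 w\right) \left(-3\right) = 15 + 15 w$)
$N{\left(F \right)} = 4350$ ($N{\left(F \right)} = 15 + 15 \cdot 289 = 15 + 4335 = 4350$)
$\frac{-117 + N{\left(S{\left(-1 \right)} \right)}}{375} = \frac{-117 + 4350}{375} = 4233 \cdot \frac{1}{375} = \frac{1411}{125}$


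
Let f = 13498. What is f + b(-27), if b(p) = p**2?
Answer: 14227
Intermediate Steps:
f + b(-27) = 13498 + (-27)**2 = 13498 + 729 = 14227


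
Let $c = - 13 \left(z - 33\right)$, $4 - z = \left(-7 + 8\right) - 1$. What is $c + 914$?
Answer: $1291$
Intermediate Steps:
$z = 4$ ($z = 4 - \left(\left(-7 + 8\right) - 1\right) = 4 - \left(1 - 1\right) = 4 - 0 = 4 + 0 = 4$)
$c = 377$ ($c = - 13 \left(4 - 33\right) = \left(-13\right) \left(-29\right) = 377$)
$c + 914 = 377 + 914 = 1291$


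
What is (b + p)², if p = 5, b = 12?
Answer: 289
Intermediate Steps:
(b + p)² = (12 + 5)² = 17² = 289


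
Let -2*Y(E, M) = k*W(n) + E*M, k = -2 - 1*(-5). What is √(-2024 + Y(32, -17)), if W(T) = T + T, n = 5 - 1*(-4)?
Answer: I*√1779 ≈ 42.178*I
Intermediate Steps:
k = 3 (k = -2 + 5 = 3)
n = 9 (n = 5 + 4 = 9)
W(T) = 2*T
Y(E, M) = -27 - E*M/2 (Y(E, M) = -(3*(2*9) + E*M)/2 = -(3*18 + E*M)/2 = -(54 + E*M)/2 = -27 - E*M/2)
√(-2024 + Y(32, -17)) = √(-2024 + (-27 - ½*32*(-17))) = √(-2024 + (-27 + 272)) = √(-2024 + 245) = √(-1779) = I*√1779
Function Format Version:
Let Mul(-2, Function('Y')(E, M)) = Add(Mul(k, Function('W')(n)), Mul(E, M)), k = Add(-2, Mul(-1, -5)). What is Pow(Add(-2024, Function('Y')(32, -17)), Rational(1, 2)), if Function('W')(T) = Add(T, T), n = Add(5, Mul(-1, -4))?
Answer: Mul(I, Pow(1779, Rational(1, 2))) ≈ Mul(42.178, I)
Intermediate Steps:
k = 3 (k = Add(-2, 5) = 3)
n = 9 (n = Add(5, 4) = 9)
Function('W')(T) = Mul(2, T)
Function('Y')(E, M) = Add(-27, Mul(Rational(-1, 2), E, M)) (Function('Y')(E, M) = Mul(Rational(-1, 2), Add(Mul(3, Mul(2, 9)), Mul(E, M))) = Mul(Rational(-1, 2), Add(Mul(3, 18), Mul(E, M))) = Mul(Rational(-1, 2), Add(54, Mul(E, M))) = Add(-27, Mul(Rational(-1, 2), E, M)))
Pow(Add(-2024, Function('Y')(32, -17)), Rational(1, 2)) = Pow(Add(-2024, Add(-27, Mul(Rational(-1, 2), 32, -17))), Rational(1, 2)) = Pow(Add(-2024, Add(-27, 272)), Rational(1, 2)) = Pow(Add(-2024, 245), Rational(1, 2)) = Pow(-1779, Rational(1, 2)) = Mul(I, Pow(1779, Rational(1, 2)))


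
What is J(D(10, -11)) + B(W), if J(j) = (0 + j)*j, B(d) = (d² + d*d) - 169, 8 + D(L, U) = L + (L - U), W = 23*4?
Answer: 17288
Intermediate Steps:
W = 92
D(L, U) = -8 - U + 2*L (D(L, U) = -8 + (L + (L - U)) = -8 + (-U + 2*L) = -8 - U + 2*L)
B(d) = -169 + 2*d² (B(d) = (d² + d²) - 169 = 2*d² - 169 = -169 + 2*d²)
J(j) = j² (J(j) = j*j = j²)
J(D(10, -11)) + B(W) = (-8 - 1*(-11) + 2*10)² + (-169 + 2*92²) = (-8 + 11 + 20)² + (-169 + 2*8464) = 23² + (-169 + 16928) = 529 + 16759 = 17288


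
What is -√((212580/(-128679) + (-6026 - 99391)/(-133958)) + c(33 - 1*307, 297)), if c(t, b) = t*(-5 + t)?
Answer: -5*√100953178588997146645662/5745860494 ≈ -276.49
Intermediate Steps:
-√((212580/(-128679) + (-6026 - 99391)/(-133958)) + c(33 - 1*307, 297)) = -√((212580/(-128679) + (-6026 - 99391)/(-133958)) + (33 - 1*307)*(-5 + (33 - 1*307))) = -√((212580*(-1/128679) - 105417*(-1/133958)) + (33 - 307)*(-5 + (33 - 307))) = -√((-70860/42893 + 105417/133958) - 274*(-5 - 274)) = -√(-4970612499/5745860494 - 274*(-279)) = -√(-4970612499/5745860494 + 76446) = -√(439243080711825/5745860494) = -5*√100953178588997146645662/5745860494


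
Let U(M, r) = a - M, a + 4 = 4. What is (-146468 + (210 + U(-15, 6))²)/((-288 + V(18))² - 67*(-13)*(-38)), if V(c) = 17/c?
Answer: -31053132/15974137 ≈ -1.9440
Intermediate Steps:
a = 0 (a = -4 + 4 = 0)
U(M, r) = -M (U(M, r) = 0 - M = -M)
(-146468 + (210 + U(-15, 6))²)/((-288 + V(18))² - 67*(-13)*(-38)) = (-146468 + (210 - 1*(-15))²)/((-288 + 17/18)² - 67*(-13)*(-38)) = (-146468 + (210 + 15)²)/((-288 + 17*(1/18))² + 871*(-38)) = (-146468 + 225²)/((-288 + 17/18)² - 33098) = (-146468 + 50625)/((-5167/18)² - 33098) = -95843/(26697889/324 - 33098) = -95843/15974137/324 = -95843*324/15974137 = -31053132/15974137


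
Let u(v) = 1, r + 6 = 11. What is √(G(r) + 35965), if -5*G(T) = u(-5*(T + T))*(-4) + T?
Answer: 4*√56195/5 ≈ 189.64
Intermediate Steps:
r = 5 (r = -6 + 11 = 5)
G(T) = ⅘ - T/5 (G(T) = -(1*(-4) + T)/5 = -(-4 + T)/5 = ⅘ - T/5)
√(G(r) + 35965) = √((⅘ - ⅕*5) + 35965) = √((⅘ - 1) + 35965) = √(-⅕ + 35965) = √(179824/5) = 4*√56195/5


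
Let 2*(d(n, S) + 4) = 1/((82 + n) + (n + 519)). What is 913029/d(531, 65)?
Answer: -3036734454/13303 ≈ -2.2827e+5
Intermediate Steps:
d(n, S) = -4 + 1/(2*(601 + 2*n)) (d(n, S) = -4 + 1/(2*((82 + n) + (n + 519))) = -4 + 1/(2*((82 + n) + (519 + n))) = -4 + 1/(2*(601 + 2*n)))
913029/d(531, 65) = 913029/(((-4807 - 16*531)/(2*(601 + 2*531)))) = 913029/(((-4807 - 8496)/(2*(601 + 1062)))) = 913029/(((1/2)*(-13303)/1663)) = 913029/(((1/2)*(1/1663)*(-13303))) = 913029/(-13303/3326) = 913029*(-3326/13303) = -3036734454/13303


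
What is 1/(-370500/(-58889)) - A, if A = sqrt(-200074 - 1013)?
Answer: 58889/370500 - 3*I*sqrt(22343) ≈ 0.15894 - 448.43*I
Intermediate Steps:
A = 3*I*sqrt(22343) (A = sqrt(-201087) = 3*I*sqrt(22343) ≈ 448.43*I)
1/(-370500/(-58889)) - A = 1/(-370500/(-58889)) - 3*I*sqrt(22343) = 1/(-370500*(-1/58889)) - 3*I*sqrt(22343) = 1/(370500/58889) - 3*I*sqrt(22343) = 58889/370500 - 3*I*sqrt(22343)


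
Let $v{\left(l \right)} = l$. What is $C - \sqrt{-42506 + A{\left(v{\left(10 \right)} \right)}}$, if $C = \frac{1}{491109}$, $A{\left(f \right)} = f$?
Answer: $\frac{1}{491109} - 16 i \sqrt{166} \approx 2.0362 \cdot 10^{-6} - 206.15 i$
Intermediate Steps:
$C = \frac{1}{491109} \approx 2.0362 \cdot 10^{-6}$
$C - \sqrt{-42506 + A{\left(v{\left(10 \right)} \right)}} = \frac{1}{491109} - \sqrt{-42506 + 10} = \frac{1}{491109} - \sqrt{-42496} = \frac{1}{491109} - 16 i \sqrt{166}$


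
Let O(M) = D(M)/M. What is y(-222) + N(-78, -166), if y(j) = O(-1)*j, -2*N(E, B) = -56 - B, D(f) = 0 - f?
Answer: 167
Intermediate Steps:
D(f) = -f
N(E, B) = 28 + B/2 (N(E, B) = -(-56 - B)/2 = 28 + B/2)
O(M) = -1 (O(M) = (-M)/M = -1)
y(j) = -j
y(-222) + N(-78, -166) = -1*(-222) + (28 + (½)*(-166)) = 222 + (28 - 83) = 222 - 55 = 167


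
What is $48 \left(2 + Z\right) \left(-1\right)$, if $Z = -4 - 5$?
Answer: $336$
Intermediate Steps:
$Z = -9$
$48 \left(2 + Z\right) \left(-1\right) = 48 \left(2 - 9\right) \left(-1\right) = 48 \left(\left(-7\right) \left(-1\right)\right) = 48 \cdot 7 = 336$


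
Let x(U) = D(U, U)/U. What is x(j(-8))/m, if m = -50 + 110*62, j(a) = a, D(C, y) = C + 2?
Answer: 3/27080 ≈ 0.00011078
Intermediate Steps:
D(C, y) = 2 + C
m = 6770 (m = -50 + 6820 = 6770)
x(U) = (2 + U)/U
x(j(-8))/m = ((2 - 8)/(-8))/6770 = -⅛*(-6)*(1/6770) = (¾)*(1/6770) = 3/27080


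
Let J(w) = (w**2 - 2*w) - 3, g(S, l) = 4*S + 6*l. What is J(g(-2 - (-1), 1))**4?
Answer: 81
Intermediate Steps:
J(w) = -3 + w**2 - 2*w
J(g(-2 - (-1), 1))**4 = (-3 + (4*(-2 - (-1)) + 6*1)**2 - 2*(4*(-2 - (-1)) + 6*1))**4 = (-3 + (4*(-2 - 1*(-1)) + 6)**2 - 2*(4*(-2 - 1*(-1)) + 6))**4 = (-3 + (4*(-2 + 1) + 6)**2 - 2*(4*(-2 + 1) + 6))**4 = (-3 + (4*(-1) + 6)**2 - 2*(4*(-1) + 6))**4 = (-3 + (-4 + 6)**2 - 2*(-4 + 6))**4 = (-3 + 2**2 - 2*2)**4 = (-3 + 4 - 4)**4 = (-3)**4 = 81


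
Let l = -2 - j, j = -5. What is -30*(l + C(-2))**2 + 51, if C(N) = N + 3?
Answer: -429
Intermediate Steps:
C(N) = 3 + N
l = 3 (l = -2 - 1*(-5) = -2 + 5 = 3)
-30*(l + C(-2))**2 + 51 = -30*(3 + (3 - 2))**2 + 51 = -30*(3 + 1)**2 + 51 = -30*4**2 + 51 = -30*16 + 51 = -480 + 51 = -429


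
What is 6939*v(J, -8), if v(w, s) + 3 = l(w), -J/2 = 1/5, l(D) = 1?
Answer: -13878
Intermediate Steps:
J = -⅖ (J = -2/5 = -2*⅕ = -⅖ ≈ -0.40000)
v(w, s) = -2 (v(w, s) = -3 + 1 = -2)
6939*v(J, -8) = 6939*(-2) = -13878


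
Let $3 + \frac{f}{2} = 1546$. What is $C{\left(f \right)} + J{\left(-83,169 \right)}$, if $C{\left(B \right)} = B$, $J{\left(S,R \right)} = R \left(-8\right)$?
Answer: $1734$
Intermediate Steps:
$J{\left(S,R \right)} = - 8 R$
$f = 3086$ ($f = -6 + 2 \cdot 1546 = -6 + 3092 = 3086$)
$C{\left(f \right)} + J{\left(-83,169 \right)} = 3086 - 1352 = 1734$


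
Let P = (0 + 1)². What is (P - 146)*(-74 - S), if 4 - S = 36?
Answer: 6090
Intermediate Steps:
S = -32 (S = 4 - 1*36 = 4 - 36 = -32)
P = 1 (P = 1² = 1)
(P - 146)*(-74 - S) = (1 - 146)*(-74 - 1*(-32)) = -145*(-74 + 32) = -145*(-42) = 6090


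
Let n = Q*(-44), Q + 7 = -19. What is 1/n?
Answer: 1/1144 ≈ 0.00087413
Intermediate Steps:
Q = -26 (Q = -7 - 19 = -26)
n = 1144 (n = -26*(-44) = 1144)
1/n = 1/1144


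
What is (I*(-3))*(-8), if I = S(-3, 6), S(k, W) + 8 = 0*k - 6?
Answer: -336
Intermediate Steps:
S(k, W) = -14 (S(k, W) = -8 + (0*k - 6) = -8 + (0 - 6) = -8 - 6 = -14)
I = -14
(I*(-3))*(-8) = -14*(-3)*(-8) = 42*(-8) = -336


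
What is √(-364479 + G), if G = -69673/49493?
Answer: 2*I*√223203887997065/49493 ≈ 603.72*I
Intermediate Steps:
G = -69673/49493 (G = -69673*1/49493 = -69673/49493 ≈ -1.4077)
√(-364479 + G) = √(-364479 - 69673/49493) = √(-18039228820/49493) = 2*I*√223203887997065/49493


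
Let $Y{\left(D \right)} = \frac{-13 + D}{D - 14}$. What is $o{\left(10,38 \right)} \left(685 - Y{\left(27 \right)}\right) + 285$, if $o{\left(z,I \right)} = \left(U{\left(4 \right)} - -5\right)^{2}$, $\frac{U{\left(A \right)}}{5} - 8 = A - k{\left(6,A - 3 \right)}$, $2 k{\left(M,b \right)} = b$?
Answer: $\frac{138936695}{52} \approx 2.6719 \cdot 10^{6}$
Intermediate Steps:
$k{\left(M,b \right)} = \frac{b}{2}$
$Y{\left(D \right)} = \frac{-13 + D}{-14 + D}$
$U{\left(A \right)} = \frac{95}{2} + \frac{5 A}{2}$ ($U{\left(A \right)} = 40 + 5 \left(A - \frac{A - 3}{2}\right) = 40 + 5 \left(A - \frac{-3 + A}{2}\right) = 40 + 5 \left(A - \left(- \frac{3}{2} + \frac{A}{2}\right)\right) = 40 + 5 \left(\frac{3}{2} + \frac{A}{2}\right) = 40 + \left(\frac{15}{2} + \frac{5 A}{2}\right) = \frac{95}{2} + \frac{5 A}{2}$)
$o{\left(z,I \right)} = \frac{15625}{4}$ ($o{\left(z,I \right)} = \left(\left(\frac{95}{2} + \frac{5}{2} \cdot 4\right) - -5\right)^{2} = \left(\left(\frac{95}{2} + 10\right) + 5\right)^{2} = \left(\frac{115}{2} + 5\right)^{2} = \left(\frac{125}{2}\right)^{2} = \frac{15625}{4}$)
$o{\left(10,38 \right)} \left(685 - Y{\left(27 \right)}\right) + 285 = \frac{15625 \left(685 - \frac{-13 + 27}{-14 + 27}\right)}{4} + 285 = \frac{15625 \left(685 - \frac{1}{13} \cdot 14\right)}{4} + 285 = \frac{15625 \left(685 - \frac{14}{13}\right)}{4} + 285 = \frac{15625}{4} \cdot \frac{8891}{13} + 285 = \frac{138921875}{52} + 285 = \frac{138936695}{52}$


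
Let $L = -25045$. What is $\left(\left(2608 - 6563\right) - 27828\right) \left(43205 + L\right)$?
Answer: $-577179280$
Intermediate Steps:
$\left(\left(2608 - 6563\right) - 27828\right) \left(43205 + L\right) = \left(\left(2608 - 6563\right) - 27828\right) \left(43205 - 25045\right) = \left(\left(2608 - 6563\right) - 27828\right) 18160 = \left(-3955 - 27828\right) 18160 = \left(-31783\right) 18160 = -577179280$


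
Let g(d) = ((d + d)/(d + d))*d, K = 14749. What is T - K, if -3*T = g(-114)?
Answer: -14711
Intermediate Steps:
g(d) = d (g(d) = ((2*d)/((2*d)))*d = ((2*d)*(1/(2*d)))*d = 1*d = d)
T = 38 (T = -⅓*(-114) = 38)
T - K = 38 - 1*14749 = 38 - 14749 = -14711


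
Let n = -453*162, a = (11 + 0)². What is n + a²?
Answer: -58745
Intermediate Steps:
a = 121 (a = 11² = 121)
n = -73386
n + a² = -73386 + 121² = -73386 + 14641 = -58745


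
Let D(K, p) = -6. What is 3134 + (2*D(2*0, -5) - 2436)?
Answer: 686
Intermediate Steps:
3134 + (2*D(2*0, -5) - 2436) = 3134 + (2*(-6) - 2436) = 3134 + (-12 - 2436) = 3134 - 2448 = 686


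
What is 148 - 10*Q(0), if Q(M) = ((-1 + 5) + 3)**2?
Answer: -342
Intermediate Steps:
Q(M) = 49 (Q(M) = (4 + 3)**2 = 7**2 = 49)
148 - 10*Q(0) = 148 - 10*49 = 148 - 490 = -342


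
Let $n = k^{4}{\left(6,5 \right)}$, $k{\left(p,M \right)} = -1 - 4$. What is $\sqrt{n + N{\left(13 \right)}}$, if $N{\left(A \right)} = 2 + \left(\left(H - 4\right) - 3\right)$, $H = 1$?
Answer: $3 \sqrt{69} \approx 24.92$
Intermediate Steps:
$k{\left(p,M \right)} = -5$
$n = 625$ ($n = \left(-5\right)^{4} = 625$)
$N{\left(A \right)} = -4$ ($N{\left(A \right)} = 2 + \left(\left(1 - 4\right) - 3\right) = 2 - 6 = -4$)
$\sqrt{n + N{\left(13 \right)}} = \sqrt{625 - 4} = \sqrt{621} = 3 \sqrt{69}$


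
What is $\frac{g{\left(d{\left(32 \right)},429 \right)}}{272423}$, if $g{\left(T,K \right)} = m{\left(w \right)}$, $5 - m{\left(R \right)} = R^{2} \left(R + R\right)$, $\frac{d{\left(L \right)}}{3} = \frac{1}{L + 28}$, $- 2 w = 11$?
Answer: $\frac{1351}{1089692} \approx 0.0012398$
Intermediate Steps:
$w = - \frac{11}{2}$ ($w = \left(- \frac{1}{2}\right) 11 = - \frac{11}{2} \approx -5.5$)
$d{\left(L \right)} = \frac{3}{28 + L}$ ($d{\left(L \right)} = \frac{3}{L + 28} = \frac{3}{28 + L}$)
$m{\left(R \right)} = 5 - 2 R^{3}$ ($m{\left(R \right)} = 5 - R^{2} \left(R + R\right) = 5 - R^{2} \cdot 2 R = 5 - 2 R^{3}$)
$g{\left(T,K \right)} = \frac{1351}{4}$ ($g{\left(T,K \right)} = 5 - 2 \left(- \frac{11}{2}\right)^{3} = 5 - - \frac{1331}{4} = 5 + \frac{1331}{4} = \frac{1351}{4}$)
$\frac{g{\left(d{\left(32 \right)},429 \right)}}{272423} = \frac{1351}{4 \cdot 272423} = \frac{1351}{4} \cdot \frac{1}{272423} = \frac{1351}{1089692}$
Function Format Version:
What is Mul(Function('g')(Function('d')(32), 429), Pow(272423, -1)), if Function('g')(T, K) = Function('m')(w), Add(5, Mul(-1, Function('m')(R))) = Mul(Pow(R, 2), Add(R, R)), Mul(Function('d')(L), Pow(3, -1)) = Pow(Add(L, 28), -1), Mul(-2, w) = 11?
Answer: Rational(1351, 1089692) ≈ 0.0012398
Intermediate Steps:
w = Rational(-11, 2) (w = Mul(Rational(-1, 2), 11) = Rational(-11, 2) ≈ -5.5000)
Function('d')(L) = Mul(3, Pow(Add(28, L), -1)) (Function('d')(L) = Mul(3, Pow(Add(L, 28), -1)) = Mul(3, Pow(Add(28, L), -1)))
Function('m')(R) = Add(5, Mul(-2, Pow(R, 3))) (Function('m')(R) = Add(5, Mul(-1, Mul(Pow(R, 2), Add(R, R)))) = Add(5, Mul(-1, Mul(Pow(R, 2), Mul(2, R)))) = Add(5, Mul(-1, Mul(2, Pow(R, 3)))) = Add(5, Mul(-2, Pow(R, 3))))
Function('g')(T, K) = Rational(1351, 4) (Function('g')(T, K) = Add(5, Mul(-2, Pow(Rational(-11, 2), 3))) = Add(5, Mul(-2, Rational(-1331, 8))) = Add(5, Rational(1331, 4)) = Rational(1351, 4))
Mul(Function('g')(Function('d')(32), 429), Pow(272423, -1)) = Mul(Rational(1351, 4), Pow(272423, -1)) = Mul(Rational(1351, 4), Rational(1, 272423)) = Rational(1351, 1089692)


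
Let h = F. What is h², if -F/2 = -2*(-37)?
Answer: 21904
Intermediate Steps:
F = -148 (F = -(-4)*(-37) = -2*74 = -148)
h = -148
h² = (-148)² = 21904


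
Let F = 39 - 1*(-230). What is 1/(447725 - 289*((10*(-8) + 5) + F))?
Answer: 1/391659 ≈ 2.5532e-6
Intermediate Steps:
F = 269 (F = 39 + 230 = 269)
1/(447725 - 289*((10*(-8) + 5) + F)) = 1/(447725 - 289*((10*(-8) + 5) + 269)) = 1/(447725 - 289*((-80 + 5) + 269)) = 1/(447725 - 289*(-75 + 269)) = 1/(447725 - 289*194) = 1/(447725 - 56066) = 1/391659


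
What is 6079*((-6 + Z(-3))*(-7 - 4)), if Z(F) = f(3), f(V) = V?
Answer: 200607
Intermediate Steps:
Z(F) = 3
6079*((-6 + Z(-3))*(-7 - 4)) = 6079*((-6 + 3)*(-7 - 4)) = 6079*(-3*(-11)) = 6079*33 = 200607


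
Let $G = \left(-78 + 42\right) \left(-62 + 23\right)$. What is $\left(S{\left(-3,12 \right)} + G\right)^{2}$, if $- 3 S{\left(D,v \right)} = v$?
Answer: $1960000$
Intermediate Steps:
$S{\left(D,v \right)} = - \frac{v}{3}$
$G = 1404$ ($G = \left(-36\right) \left(-39\right) = 1404$)
$\left(S{\left(-3,12 \right)} + G\right)^{2} = \left(\left(- \frac{1}{3}\right) 12 + 1404\right)^{2} = \left(-4 + 1404\right)^{2} = 1400^{2} = 1960000$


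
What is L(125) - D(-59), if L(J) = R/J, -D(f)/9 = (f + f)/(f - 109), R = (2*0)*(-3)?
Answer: 177/28 ≈ 6.3214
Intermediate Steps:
R = 0 (R = 0*(-3) = 0)
D(f) = -18*f/(-109 + f) (D(f) = -9*(f + f)/(f - 109) = -9*2*f/(-109 + f) = -18*f/(-109 + f))
L(J) = 0 (L(J) = 0/J = 0)
L(125) - D(-59) = 0 - (-18)*(-59)/(-109 - 59) = 0 - (-18)*(-59)/(-168) = 0 - (-18)*(-59)*(-1)/168 = 0 - 1*(-177/28) = 0 + 177/28 = 177/28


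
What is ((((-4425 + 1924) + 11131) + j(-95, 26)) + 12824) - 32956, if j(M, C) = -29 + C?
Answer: -11505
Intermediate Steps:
((((-4425 + 1924) + 11131) + j(-95, 26)) + 12824) - 32956 = ((((-4425 + 1924) + 11131) + (-29 + 26)) + 12824) - 32956 = (((-2501 + 11131) - 3) + 12824) - 32956 = ((8630 - 3) + 12824) - 32956 = (8627 + 12824) - 32956 = 21451 - 32956 = -11505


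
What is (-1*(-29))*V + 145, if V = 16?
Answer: 609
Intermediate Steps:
(-1*(-29))*V + 145 = -1*(-29)*16 + 145 = 29*16 + 145 = 464 + 145 = 609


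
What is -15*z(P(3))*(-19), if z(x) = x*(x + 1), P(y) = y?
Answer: 3420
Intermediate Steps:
z(x) = x*(1 + x)
-15*z(P(3))*(-19) = -45*(1 + 3)*(-19) = -45*4*(-19) = -15*12*(-19) = -180*(-19) = 3420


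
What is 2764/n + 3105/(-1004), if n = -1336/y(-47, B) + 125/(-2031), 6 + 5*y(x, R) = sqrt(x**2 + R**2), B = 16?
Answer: -22190724714547119/36956290447577620 - 15232259984544*sqrt(2465)/36809054230655 ≈ -21.146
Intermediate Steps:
y(x, R) = -6/5 + sqrt(R**2 + x**2)/5 (y(x, R) = -6/5 + sqrt(x**2 + R**2)/5 = -6/5 + sqrt(R**2 + x**2)/5)
n = -125/2031 - 1336/(-6/5 + sqrt(2465)/5) (n = -1336/(-6/5 + sqrt(16**2 + (-47)**2)/5) + 125/(-2031) = -1336/(-6/5 + sqrt(256 + 2209)/5) + 125*(-1/2031) = -1336/(-6/5 + sqrt(2465)/5) - 125/2031 = -125/2031 - 1336/(-6/5 + sqrt(2465)/5) ≈ -153.10)
2764/n + 3105/(-1004) = 2764/(-81706105/4933299 - 6680*sqrt(2465)/2429) + 3105/(-1004) = 2764/(-81706105/4933299 - 6680*sqrt(2465)/2429) + 3105*(-1/1004) = 2764/(-81706105/4933299 - 6680*sqrt(2465)/2429) - 3105/1004 = -3105/1004 + 2764/(-81706105/4933299 - 6680*sqrt(2465)/2429)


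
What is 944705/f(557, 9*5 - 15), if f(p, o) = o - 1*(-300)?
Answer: 188941/66 ≈ 2862.7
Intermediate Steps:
f(p, o) = 300 + o (f(p, o) = o + 300 = 300 + o)
944705/f(557, 9*5 - 15) = 944705/(300 + (9*5 - 15)) = 944705/(300 + (45 - 15)) = 944705/(300 + 30) = 944705/330 = 944705*(1/330) = 188941/66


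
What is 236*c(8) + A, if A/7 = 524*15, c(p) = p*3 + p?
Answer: 62572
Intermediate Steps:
c(p) = 4*p (c(p) = 3*p + p = 4*p)
A = 55020 (A = 7*(524*15) = 7*7860 = 55020)
236*c(8) + A = 236*(4*8) + 55020 = 236*32 + 55020 = 7552 + 55020 = 62572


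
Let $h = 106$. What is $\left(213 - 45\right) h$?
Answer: $17808$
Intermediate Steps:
$\left(213 - 45\right) h = \left(213 - 45\right) 106 = 168 \cdot 106 = 17808$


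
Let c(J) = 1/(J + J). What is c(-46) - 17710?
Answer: -1629321/92 ≈ -17710.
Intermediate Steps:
c(J) = 1/(2*J)
c(-46) - 17710 = (½)/(-46) - 17710 = (½)*(-1/46) - 17710 = -1/92 - 17710 = -1629321/92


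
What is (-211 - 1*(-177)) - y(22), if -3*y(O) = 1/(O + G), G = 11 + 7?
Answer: -4079/120 ≈ -33.992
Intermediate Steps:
G = 18
y(O) = -1/(3*(18 + O)) (y(O) = -1/(3*(O + 18)) = -1/(3*(18 + O)))
(-211 - 1*(-177)) - y(22) = (-211 - 1*(-177)) - (-1)/(54 + 3*22) = (-211 + 177) - (-1)/(54 + 66) = -34 - (-1)/120 = -34 - 1*(-1/120) = -34 + 1/120 = -4079/120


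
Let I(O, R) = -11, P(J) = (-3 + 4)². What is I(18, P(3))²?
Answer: 121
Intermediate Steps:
P(J) = 1 (P(J) = 1² = 1)
I(18, P(3))² = (-11)² = 121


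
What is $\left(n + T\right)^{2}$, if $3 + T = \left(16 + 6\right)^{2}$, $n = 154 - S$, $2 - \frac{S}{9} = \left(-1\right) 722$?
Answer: $34586161$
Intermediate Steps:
$S = 6516$ ($S = 18 - 9 \left(\left(-1\right) 722\right) = 18 - -6498 = 18 + 6498 = 6516$)
$n = -6362$ ($n = 154 - 6516 = -6362$)
$T = 481$ ($T = -3 + \left(16 + 6\right)^{2} = -3 + 22^{2} = -3 + 484 = 481$)
$\left(n + T\right)^{2} = \left(-6362 + 481\right)^{2} = \left(-5881\right)^{2} = 34586161$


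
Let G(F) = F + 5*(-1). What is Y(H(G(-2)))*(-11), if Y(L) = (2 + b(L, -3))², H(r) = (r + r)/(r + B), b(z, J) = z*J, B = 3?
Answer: -3179/4 ≈ -794.75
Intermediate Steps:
b(z, J) = J*z
G(F) = -5 + F (G(F) = F - 5 = -5 + F)
H(r) = 2*r/(3 + r) (H(r) = (r + r)/(r + 3) = (2*r)/(3 + r) = 2*r/(3 + r))
Y(L) = (2 - 3*L)²
Y(H(G(-2)))*(-11) = (-2 + 3*(2*(-5 - 2)/(3 + (-5 - 2))))²*(-11) = (-2 + 3*(2*(-7)/(3 - 7)))²*(-11) = (-2 + 3*(2*(-7)/(-4)))²*(-11) = (-2 + 3*(2*(-7)*(-¼)))²*(-11) = (-2 + 3*(7/2))²*(-11) = (-2 + 21/2)²*(-11) = (17/2)²*(-11) = (289/4)*(-11) = -3179/4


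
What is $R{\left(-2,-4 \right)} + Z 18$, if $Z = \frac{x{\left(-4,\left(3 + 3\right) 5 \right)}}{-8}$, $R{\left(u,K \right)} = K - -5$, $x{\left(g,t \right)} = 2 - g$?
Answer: $- \frac{25}{2} \approx -12.5$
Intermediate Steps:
$R{\left(u,K \right)} = 5 + K$ ($R{\left(u,K \right)} = K + 5 = 5 + K$)
$Z = - \frac{3}{4}$ ($Z = \frac{2 - -4}{-8} = \left(2 + 4\right) \left(- \frac{1}{8}\right) = 6 \left(- \frac{1}{8}\right) = - \frac{3}{4} \approx -0.75$)
$R{\left(-2,-4 \right)} + Z 18 = \left(5 - 4\right) - \frac{27}{2} = 1 - \frac{27}{2} = - \frac{25}{2}$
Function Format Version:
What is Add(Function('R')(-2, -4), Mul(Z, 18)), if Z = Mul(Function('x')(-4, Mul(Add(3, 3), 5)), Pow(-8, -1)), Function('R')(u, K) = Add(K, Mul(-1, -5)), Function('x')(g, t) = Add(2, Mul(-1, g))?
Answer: Rational(-25, 2) ≈ -12.500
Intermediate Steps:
Function('R')(u, K) = Add(5, K) (Function('R')(u, K) = Add(K, 5) = Add(5, K))
Z = Rational(-3, 4) (Z = Mul(Add(2, Mul(-1, -4)), Pow(-8, -1)) = Mul(Add(2, 4), Rational(-1, 8)) = Mul(6, Rational(-1, 8)) = Rational(-3, 4) ≈ -0.75000)
Add(Function('R')(-2, -4), Mul(Z, 18)) = Add(Add(5, -4), Mul(Rational(-3, 4), 18)) = Add(1, Rational(-27, 2)) = Rational(-25, 2)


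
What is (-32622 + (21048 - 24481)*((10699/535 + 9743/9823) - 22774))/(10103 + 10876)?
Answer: 410326128459994/110251043595 ≈ 3721.7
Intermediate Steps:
(-32622 + (21048 - 24481)*((10699/535 + 9743/9823) - 22774))/(10103 + 10876) = (-32622 - 3433*((10699*(1/535) + 9743*(1/9823)) - 22774))/20979 = (-32622 - 3433*((10699/535 + 9743/9823) - 22774))*(1/20979) = (-32622 - 3433*(110308782/5255305 - 22774))*(1/20979) = (-32622 - 3433*(-119574007288/5255305))*(1/20979) = (-32622 + 410497567019704/5255305)*(1/20979) = (410326128459994/5255305)*(1/20979) = 410326128459994/110251043595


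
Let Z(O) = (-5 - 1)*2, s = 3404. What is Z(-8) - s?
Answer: -3416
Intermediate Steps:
Z(O) = -12 (Z(O) = -6*2 = -12)
Z(-8) - s = -12 - 1*3404 = -12 - 3404 = -3416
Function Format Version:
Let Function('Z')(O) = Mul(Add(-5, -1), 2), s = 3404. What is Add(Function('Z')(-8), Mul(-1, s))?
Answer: -3416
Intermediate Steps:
Function('Z')(O) = -12 (Function('Z')(O) = Mul(-6, 2) = -12)
Add(Function('Z')(-8), Mul(-1, s)) = Add(-12, Mul(-1, 3404)) = Add(-12, -3404) = -3416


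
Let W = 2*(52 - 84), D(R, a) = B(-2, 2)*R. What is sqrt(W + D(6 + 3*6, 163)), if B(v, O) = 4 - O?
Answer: 4*I ≈ 4.0*I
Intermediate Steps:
D(R, a) = 2*R (D(R, a) = (4 - 1*2)*R = (4 - 2)*R = 2*R)
W = -64 (W = 2*(-32) = -64)
sqrt(W + D(6 + 3*6, 163)) = sqrt(-64 + 2*(6 + 3*6)) = sqrt(-64 + 2*(6 + 18)) = sqrt(-64 + 2*24) = sqrt(-64 + 48) = sqrt(-16) = 4*I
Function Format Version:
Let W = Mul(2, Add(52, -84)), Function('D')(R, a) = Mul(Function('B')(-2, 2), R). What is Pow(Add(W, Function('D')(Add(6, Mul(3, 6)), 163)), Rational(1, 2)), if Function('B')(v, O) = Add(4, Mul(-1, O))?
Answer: Mul(4, I) ≈ Mul(4.0000, I)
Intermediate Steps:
Function('D')(R, a) = Mul(2, R) (Function('D')(R, a) = Mul(Add(4, Mul(-1, 2)), R) = Mul(Add(4, -2), R) = Mul(2, R))
W = -64 (W = Mul(2, -32) = -64)
Pow(Add(W, Function('D')(Add(6, Mul(3, 6)), 163)), Rational(1, 2)) = Pow(Add(-64, Mul(2, Add(6, Mul(3, 6)))), Rational(1, 2)) = Pow(Add(-64, Mul(2, Add(6, 18))), Rational(1, 2)) = Pow(Add(-64, Mul(2, 24)), Rational(1, 2)) = Pow(Add(-64, 48), Rational(1, 2)) = Pow(-16, Rational(1, 2)) = Mul(4, I)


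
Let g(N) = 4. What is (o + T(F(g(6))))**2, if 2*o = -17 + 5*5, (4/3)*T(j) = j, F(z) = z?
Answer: 49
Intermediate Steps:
T(j) = 3*j/4
o = 4 (o = (-17 + 5*5)/2 = (-17 + 25)/2 = (1/2)*8 = 4)
(o + T(F(g(6))))**2 = (4 + (3/4)*4)**2 = (4 + 3)**2 = 7**2 = 49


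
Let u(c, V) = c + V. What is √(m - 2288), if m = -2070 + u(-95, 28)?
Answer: 5*I*√177 ≈ 66.521*I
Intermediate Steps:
u(c, V) = V + c
m = -2137 (m = -2070 + (28 - 95) = -2070 - 67 = -2137)
√(m - 2288) = √(-2137 - 2288) = √(-4425) = 5*I*√177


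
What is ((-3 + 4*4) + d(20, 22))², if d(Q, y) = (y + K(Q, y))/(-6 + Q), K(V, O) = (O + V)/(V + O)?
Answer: 42025/196 ≈ 214.41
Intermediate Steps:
K(V, O) = 1 (K(V, O) = (O + V)/(O + V) = 1)
d(Q, y) = (1 + y)/(-6 + Q) (d(Q, y) = (y + 1)/(-6 + Q) = (1 + y)/(-6 + Q))
((-3 + 4*4) + d(20, 22))² = ((-3 + 4*4) + (1 + 22)/(-6 + 20))² = ((-3 + 16) + 23/14)² = (13 + (1/14)*23)² = (13 + 23/14)² = (205/14)² = 42025/196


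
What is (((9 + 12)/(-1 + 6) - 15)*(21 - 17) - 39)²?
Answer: 168921/25 ≈ 6756.8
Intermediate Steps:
(((9 + 12)/(-1 + 6) - 15)*(21 - 17) - 39)² = ((21/5 - 15)*4 - 39)² = (-54/5*4 - 39)² = (-216/5 - 39)² = (-411/5)² = 168921/25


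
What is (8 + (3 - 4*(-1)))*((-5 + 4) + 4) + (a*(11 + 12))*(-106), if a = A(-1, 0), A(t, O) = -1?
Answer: 2483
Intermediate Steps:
a = -1
(8 + (3 - 4*(-1)))*((-5 + 4) + 4) + (a*(11 + 12))*(-106) = (8 + (3 - 4*(-1)))*((-5 + 4) + 4) - (11 + 12)*(-106) = (8 + (3 + 4))*(-1 + 4) - 1*23*(-106) = (8 + 7)*3 - 23*(-106) = 15*3 + 2438 = 45 + 2438 = 2483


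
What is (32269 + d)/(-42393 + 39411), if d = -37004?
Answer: 4735/2982 ≈ 1.5879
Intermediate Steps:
(32269 + d)/(-42393 + 39411) = (32269 - 37004)/(-42393 + 39411) = -4735/(-2982) = -4735*(-1/2982) = 4735/2982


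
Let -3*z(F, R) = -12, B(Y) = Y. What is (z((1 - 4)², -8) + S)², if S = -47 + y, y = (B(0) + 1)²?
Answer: 1764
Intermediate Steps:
z(F, R) = 4 (z(F, R) = -⅓*(-12) = 4)
y = 1 (y = (0 + 1)² = 1² = 1)
S = -46 (S = -47 + 1 = -46)
(z((1 - 4)², -8) + S)² = (4 - 46)² = (-42)² = 1764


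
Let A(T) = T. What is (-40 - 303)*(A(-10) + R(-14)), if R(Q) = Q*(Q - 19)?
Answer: -155036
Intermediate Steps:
R(Q) = Q*(-19 + Q)
(-40 - 303)*(A(-10) + R(-14)) = (-40 - 303)*(-10 - 14*(-19 - 14)) = -343*(-10 - 14*(-33)) = -343*(-10 + 462) = -343*452 = -155036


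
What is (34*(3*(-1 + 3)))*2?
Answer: 408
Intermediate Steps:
(34*(3*(-1 + 3)))*2 = (34*(3*2))*2 = (34*6)*2 = 204*2 = 408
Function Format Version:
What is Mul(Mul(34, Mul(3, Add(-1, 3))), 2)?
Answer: 408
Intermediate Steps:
Mul(Mul(34, Mul(3, Add(-1, 3))), 2) = Mul(Mul(34, Mul(3, 2)), 2) = Mul(Mul(34, 6), 2) = Mul(204, 2) = 408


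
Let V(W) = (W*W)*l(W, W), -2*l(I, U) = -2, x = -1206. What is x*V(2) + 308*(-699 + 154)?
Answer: -172684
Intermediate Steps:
l(I, U) = 1 (l(I, U) = -½*(-2) = 1)
V(W) = W² (V(W) = (W*W)*1 = W²*1 = W²)
x*V(2) + 308*(-699 + 154) = -1206*2² + 308*(-699 + 154) = -1206*4 + 308*(-545) = -4824 - 167860 = -172684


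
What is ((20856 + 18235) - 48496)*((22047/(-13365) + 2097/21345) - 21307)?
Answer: 2566611495887/12807 ≈ 2.0041e+8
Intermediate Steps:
((20856 + 18235) - 48496)*((22047/(-13365) + 2097/21345) - 21307) = (39091 - 48496)*((22047*(-1/13365) + 2097*(1/21345)) - 21307) = -9405*((-7349/4455 + 699/7115) - 21307) = -9405*(-9834818/6339465 - 21307) = -9405*(-135084815573/6339465) = 2566611495887/12807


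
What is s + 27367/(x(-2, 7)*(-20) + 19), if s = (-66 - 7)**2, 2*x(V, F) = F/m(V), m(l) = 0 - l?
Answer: 57897/16 ≈ 3618.6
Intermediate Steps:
m(l) = -l
x(V, F) = -F/(2*V) (x(V, F) = (F/((-V)))/2 = (F*(-1/V))/2 = (-F/V)/2 = -F/(2*V))
s = 5329 (s = (-73)**2 = 5329)
s + 27367/(x(-2, 7)*(-20) + 19) = 5329 + 27367/(-1/2*7/(-2)*(-20) + 19) = 5329 + 27367/(-1/2*7*(-1/2)*(-20) + 19) = 5329 + 27367/((7/4)*(-20) + 19) = 5329 + 27367/(-35 + 19) = 5329 + 27367/(-16) = 5329 + 27367*(-1/16) = 5329 - 27367/16 = 57897/16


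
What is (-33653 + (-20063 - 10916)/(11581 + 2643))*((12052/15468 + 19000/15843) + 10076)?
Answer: -32840982683023549185/96825740816 ≈ -3.3918e+8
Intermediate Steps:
(-33653 + (-20063 - 10916)/(11581 + 2643))*((12052/15468 + 19000/15843) + 10076) = (-33653 - 30979/14224)*((12052*(1/15468) + 19000*(1/15843)) + 10076) = (-33653 - 30979*1/14224)*((3013/3867 + 19000/15843) + 10076) = (-33653 - 30979/14224)*(13467551/6807209 + 10076) = -478711251/14224*68602905435/6807209 = -32840982683023549185/96825740816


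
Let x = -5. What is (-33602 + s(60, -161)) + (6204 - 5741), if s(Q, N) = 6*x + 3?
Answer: -33166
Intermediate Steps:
s(Q, N) = -27 (s(Q, N) = 6*(-5) + 3 = -30 + 3 = -27)
(-33602 + s(60, -161)) + (6204 - 5741) = (-33602 - 27) + (6204 - 5741) = -33629 + 463 = -33166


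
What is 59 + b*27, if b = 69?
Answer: 1922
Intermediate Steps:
59 + b*27 = 59 + 69*27 = 59 + 1863 = 1922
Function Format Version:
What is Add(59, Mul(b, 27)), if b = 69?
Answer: 1922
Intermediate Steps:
Add(59, Mul(b, 27)) = Add(59, Mul(69, 27)) = Add(59, 1863) = 1922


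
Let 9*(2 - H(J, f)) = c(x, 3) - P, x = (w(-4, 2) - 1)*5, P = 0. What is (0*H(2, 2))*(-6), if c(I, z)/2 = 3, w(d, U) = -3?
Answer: 0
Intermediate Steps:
x = -20 (x = (-3 - 1)*5 = -4*5 = -20)
c(I, z) = 6 (c(I, z) = 2*3 = 6)
H(J, f) = 4/3 (H(J, f) = 2 - (6 - 1*0)/9 = 2 - (6 + 0)/9 = 2 - ⅑*6 = 2 - ⅔ = 4/3)
(0*H(2, 2))*(-6) = (0*(4/3))*(-6) = 0*(-6) = 0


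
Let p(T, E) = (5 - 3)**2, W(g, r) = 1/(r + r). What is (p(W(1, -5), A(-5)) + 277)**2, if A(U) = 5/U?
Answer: 78961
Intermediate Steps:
W(g, r) = 1/(2*r)
p(T, E) = 4 (p(T, E) = 2**2 = 4)
(p(W(1, -5), A(-5)) + 277)**2 = (4 + 277)**2 = 281**2 = 78961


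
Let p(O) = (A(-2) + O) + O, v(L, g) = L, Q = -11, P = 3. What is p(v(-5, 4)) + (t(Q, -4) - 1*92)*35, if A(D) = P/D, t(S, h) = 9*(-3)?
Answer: -8353/2 ≈ -4176.5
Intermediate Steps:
t(S, h) = -27
A(D) = 3/D
p(O) = -3/2 + 2*O (p(O) = (3/(-2) + O) + O = (3*(-1/2) + O) + O = (-3/2 + O) + O = -3/2 + 2*O)
p(v(-5, 4)) + (t(Q, -4) - 1*92)*35 = (-3/2 + 2*(-5)) + (-27 - 1*92)*35 = (-3/2 - 10) + (-27 - 92)*35 = -23/2 - 119*35 = -23/2 - 4165 = -8353/2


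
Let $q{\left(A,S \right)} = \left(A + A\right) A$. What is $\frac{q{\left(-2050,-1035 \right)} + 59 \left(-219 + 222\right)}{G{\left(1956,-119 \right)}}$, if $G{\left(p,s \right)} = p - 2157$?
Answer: $- \frac{8405177}{201} \approx -41817.0$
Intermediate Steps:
$G{\left(p,s \right)} = -2157 + p$ ($G{\left(p,s \right)} = p - 2157 = -2157 + p$)
$q{\left(A,S \right)} = 2 A^{2}$ ($q{\left(A,S \right)} = 2 A A = 2 A^{2}$)
$\frac{q{\left(-2050,-1035 \right)} + 59 \left(-219 + 222\right)}{G{\left(1956,-119 \right)}} = \frac{2 \left(-2050\right)^{2} + 59 \left(-219 + 222\right)}{-2157 + 1956} = \frac{2 \cdot 4202500 + 59 \cdot 3}{-201} = \left(8405000 + 177\right) \left(- \frac{1}{201}\right) = 8405177 \left(- \frac{1}{201}\right) = - \frac{8405177}{201}$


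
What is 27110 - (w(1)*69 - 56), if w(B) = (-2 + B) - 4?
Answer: 27511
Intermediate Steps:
w(B) = -6 + B
27110 - (w(1)*69 - 56) = 27110 - ((-6 + 1)*69 - 56) = 27110 - (-5*69 - 56) = 27110 - (-345 - 56) = 27110 - 1*(-401) = 27110 + 401 = 27511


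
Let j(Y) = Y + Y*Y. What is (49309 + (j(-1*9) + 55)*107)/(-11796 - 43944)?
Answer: -10483/9290 ≈ -1.1284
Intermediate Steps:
j(Y) = Y + Y²
(49309 + (j(-1*9) + 55)*107)/(-11796 - 43944) = (49309 + ((-1*9)*(1 - 1*9) + 55)*107)/(-11796 - 43944) = (49309 + (-9*(1 - 9) + 55)*107)/(-55740) = (49309 + (-9*(-8) + 55)*107)*(-1/55740) = (49309 + (72 + 55)*107)*(-1/55740) = (49309 + 127*107)*(-1/55740) = (49309 + 13589)*(-1/55740) = 62898*(-1/55740) = -10483/9290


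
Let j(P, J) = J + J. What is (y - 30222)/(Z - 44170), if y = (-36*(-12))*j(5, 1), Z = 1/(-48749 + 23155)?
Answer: 751388652/1130486981 ≈ 0.66466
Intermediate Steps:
j(P, J) = 2*J
Z = -1/25594 (Z = 1/(-25594) = -1/25594 ≈ -3.9072e-5)
y = 864 (y = (-36*(-12))*(2*1) = 432*2 = 864)
(y - 30222)/(Z - 44170) = (864 - 30222)/(-1/25594 - 44170) = -29358/(-1130486981/25594) = -29358*(-25594/1130486981) = 751388652/1130486981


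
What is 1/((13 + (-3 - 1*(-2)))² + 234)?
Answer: 1/378 ≈ 0.0026455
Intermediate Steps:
1/((13 + (-3 - 1*(-2)))² + 234) = 1/((13 + (-3 + 2))² + 234) = 1/((13 - 1)² + 234) = 1/(12² + 234) = 1/(144 + 234) = 1/378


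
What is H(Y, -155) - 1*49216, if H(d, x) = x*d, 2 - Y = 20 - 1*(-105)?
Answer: -30151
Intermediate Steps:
Y = -123 (Y = 2 - (20 - 1*(-105)) = 2 - (20 + 105) = 2 - 1*125 = 2 - 125 = -123)
H(d, x) = d*x
H(Y, -155) - 1*49216 = -123*(-155) - 1*49216 = 19065 - 49216 = -30151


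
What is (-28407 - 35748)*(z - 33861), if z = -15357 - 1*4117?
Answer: 3421706925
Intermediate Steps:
z = -19474 (z = -15357 - 4117 = -19474)
(-28407 - 35748)*(z - 33861) = (-28407 - 35748)*(-19474 - 33861) = -64155*(-53335) = 3421706925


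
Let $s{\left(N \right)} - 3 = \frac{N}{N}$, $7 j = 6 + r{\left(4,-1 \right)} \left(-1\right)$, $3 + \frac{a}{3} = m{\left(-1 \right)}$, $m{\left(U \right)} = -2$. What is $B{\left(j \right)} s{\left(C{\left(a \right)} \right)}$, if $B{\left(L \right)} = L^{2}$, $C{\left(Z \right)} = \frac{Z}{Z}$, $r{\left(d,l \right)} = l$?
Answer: $4$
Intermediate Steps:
$a = -15$ ($a = -9 + 3 \left(-2\right) = -9 - 6 = -15$)
$C{\left(Z \right)} = 1$
$j = 1$ ($j = \frac{6 - -1}{7} = \frac{6 + 1}{7} = \frac{1}{7} \cdot 7 = 1$)
$s{\left(N \right)} = 4$ ($s{\left(N \right)} = 3 + \frac{N}{N} = 3 + 1 = 4$)
$B{\left(j \right)} s{\left(C{\left(a \right)} \right)} = 1^{2} \cdot 4 = 1 \cdot 4 = 4$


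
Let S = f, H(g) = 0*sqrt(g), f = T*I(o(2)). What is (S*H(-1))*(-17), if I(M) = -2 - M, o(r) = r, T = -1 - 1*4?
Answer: 0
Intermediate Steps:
T = -5 (T = -1 - 4 = -5)
f = 20 (f = -5*(-2 - 1*2) = -5*(-2 - 2) = -5*(-4) = 20)
H(g) = 0
S = 20
(S*H(-1))*(-17) = (20*0)*(-17) = 0*(-17) = 0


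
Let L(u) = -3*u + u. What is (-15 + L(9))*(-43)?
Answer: 1419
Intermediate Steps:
L(u) = -2*u
(-15 + L(9))*(-43) = (-15 - 2*9)*(-43) = (-15 - 18)*(-43) = -33*(-43) = 1419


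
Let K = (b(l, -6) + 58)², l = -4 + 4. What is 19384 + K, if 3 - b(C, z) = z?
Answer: 23873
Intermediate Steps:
l = 0
b(C, z) = 3 - z
K = 4489 (K = ((3 - 1*(-6)) + 58)² = ((3 + 6) + 58)² = (9 + 58)² = 67² = 4489)
19384 + K = 19384 + 4489 = 23873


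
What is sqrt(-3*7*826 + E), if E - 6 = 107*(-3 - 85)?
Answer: 2*I*sqrt(6689) ≈ 163.57*I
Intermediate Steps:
E = -9410 (E = 6 + 107*(-3 - 85) = 6 + 107*(-88) = 6 - 9416 = -9410)
sqrt(-3*7*826 + E) = sqrt(-3*7*826 - 9410) = sqrt(-21*826 - 9410) = sqrt(-17346 - 9410) = sqrt(-26756) = 2*I*sqrt(6689)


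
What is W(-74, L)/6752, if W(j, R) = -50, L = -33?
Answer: -25/3376 ≈ -0.0074052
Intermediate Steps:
W(-74, L)/6752 = -50/6752 = -50*1/6752 = -25/3376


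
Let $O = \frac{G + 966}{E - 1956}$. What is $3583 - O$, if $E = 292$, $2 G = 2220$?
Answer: $\frac{1491047}{416} \approx 3584.2$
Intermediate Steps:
$G = 1110$ ($G = \frac{1}{2} \cdot 2220 = 1110$)
$O = - \frac{519}{416}$ ($O = \frac{1110 + 966}{292 - 1956} = \frac{2076}{-1664} = 2076 \left(- \frac{1}{1664}\right) = - \frac{519}{416} \approx -1.2476$)
$3583 - O = 3583 - - \frac{519}{416} = 3583 + \frac{519}{416} = \frac{1491047}{416}$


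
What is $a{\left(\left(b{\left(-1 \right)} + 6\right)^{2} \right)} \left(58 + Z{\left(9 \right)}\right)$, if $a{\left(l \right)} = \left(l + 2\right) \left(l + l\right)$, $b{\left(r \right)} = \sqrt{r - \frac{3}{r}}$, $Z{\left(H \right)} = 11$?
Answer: $249504 + 129168 \sqrt{2} \approx 4.3218 \cdot 10^{5}$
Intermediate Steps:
$a{\left(l \right)} = 2 l \left(2 + l\right)$ ($a{\left(l \right)} = \left(2 + l\right) 2 l = 2 l \left(2 + l\right)$)
$a{\left(\left(b{\left(-1 \right)} + 6\right)^{2} \right)} \left(58 + Z{\left(9 \right)}\right) = 2 \left(\sqrt{-1 - \frac{3}{-1}} + 6\right)^{2} \left(2 + \left(\sqrt{-1 - \frac{3}{-1}} + 6\right)^{2}\right) \left(58 + 11\right) = 2 \left(\sqrt{-1 - -3} + 6\right)^{2} \left(2 + \left(\sqrt{-1 - -3} + 6\right)^{2}\right) 69 = 2 \left(\sqrt{-1 + 3} + 6\right)^{2} \left(2 + \left(\sqrt{-1 + 3} + 6\right)^{2}\right) 69 = 2 \left(\sqrt{2} + 6\right)^{2} \left(2 + \left(\sqrt{2} + 6\right)^{2}\right) 69 = 2 \left(6 + \sqrt{2}\right)^{2} \left(2 + \left(6 + \sqrt{2}\right)^{2}\right) 69 = 138 \left(6 + \sqrt{2}\right)^{2} \left(2 + \left(6 + \sqrt{2}\right)^{2}\right)$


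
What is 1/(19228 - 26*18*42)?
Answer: -1/428 ≈ -0.0023364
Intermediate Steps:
1/(19228 - 26*18*42) = 1/(19228 - 468*42) = 1/(19228 - 19656) = 1/(-428) = -1/428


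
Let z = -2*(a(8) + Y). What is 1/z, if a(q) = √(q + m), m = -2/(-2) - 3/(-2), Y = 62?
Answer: -62/7667 + √42/15334 ≈ -0.0076640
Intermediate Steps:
m = 5/2 (m = -2*(-½) - 3*(-½) = 1 + 3/2 = 5/2 ≈ 2.5000)
a(q) = √(5/2 + q) (a(q) = √(q + 5/2) = √(5/2 + q))
z = -124 - √42 (z = -2*(√(10 + 4*8)/2 + 62) = -2*(√(10 + 32)/2 + 62) = -2*(√42/2 + 62) = -2*(62 + √42/2) = -124 - √42 ≈ -130.48)
1/z = 1/(-124 - √42)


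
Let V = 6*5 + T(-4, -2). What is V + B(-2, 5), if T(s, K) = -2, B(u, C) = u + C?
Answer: 31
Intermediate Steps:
B(u, C) = C + u
V = 28 (V = 6*5 - 2 = 30 - 2 = 28)
V + B(-2, 5) = 28 + (5 - 2) = 28 + 3 = 31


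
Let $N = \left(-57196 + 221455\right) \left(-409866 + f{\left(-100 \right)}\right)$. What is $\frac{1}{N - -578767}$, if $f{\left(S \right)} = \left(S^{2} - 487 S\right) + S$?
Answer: $- \frac{1}{57698023127} \approx -1.7332 \cdot 10^{-11}$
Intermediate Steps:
$f{\left(S \right)} = S^{2} - 486 S$
$N = -57698601894$ ($N = \left(-57196 + 221455\right) \left(-409866 - 100 \left(-486 - 100\right)\right) = 164259 \left(-409866 - -58600\right) = 164259 \left(-409866 + 58600\right) = 164259 \left(-351266\right) = -57698601894$)
$\frac{1}{N - -578767} = \frac{1}{-57698601894 - -578767} = \frac{1}{-57698601894 + 578767} = \frac{1}{-57698023127} = - \frac{1}{57698023127}$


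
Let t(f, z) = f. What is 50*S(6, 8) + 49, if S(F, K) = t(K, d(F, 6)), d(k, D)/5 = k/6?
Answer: 449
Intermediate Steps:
d(k, D) = 5*k/6 (d(k, D) = 5*(k/6) = 5*k/6)
S(F, K) = K
50*S(6, 8) + 49 = 50*8 + 49 = 400 + 49 = 449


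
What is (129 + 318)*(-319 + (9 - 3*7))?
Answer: -147957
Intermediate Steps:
(129 + 318)*(-319 + (9 - 3*7)) = 447*(-319 + (9 - 21)) = 447*(-319 - 12) = 447*(-331) = -147957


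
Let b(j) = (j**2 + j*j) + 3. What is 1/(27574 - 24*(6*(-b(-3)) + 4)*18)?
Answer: 1/80278 ≈ 1.2457e-5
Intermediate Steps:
b(j) = 3 + 2*j**2 (b(j) = (j**2 + j**2) + 3 = 2*j**2 + 3 = 3 + 2*j**2)
1/(27574 - 24*(6*(-b(-3)) + 4)*18) = 1/(27574 - 24*(6*(-(3 + 2*(-3)**2)) + 4)*18) = 1/(27574 - 24*(6*(-(3 + 2*9)) + 4)*18) = 1/(27574 - 24*(6*(-(3 + 18)) + 4)*18) = 1/(27574 - 24*(6*(-1*21) + 4)*18) = 1/(27574 - 24*(6*(-21) + 4)*18) = 1/(27574 - 24*(-126 + 4)*18) = 1/(27574 - 24*(-122)*18) = 1/(27574 + 2928*18) = 1/(27574 + 52704) = 1/80278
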